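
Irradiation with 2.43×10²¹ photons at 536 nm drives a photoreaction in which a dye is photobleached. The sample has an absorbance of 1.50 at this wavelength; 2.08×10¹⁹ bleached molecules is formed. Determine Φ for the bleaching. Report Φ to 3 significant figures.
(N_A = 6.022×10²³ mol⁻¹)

Φ = 0.00884

Product: 2.08×10¹⁹ / 6.022×10²³ = 3.454×10⁻⁵ mol.
Moles of photons: 2.43×10²¹ / 6.022×10²³ = 0.004035 mol.
Fraction absorbed: 1 − 10^(−1.50) = 0.9684.
Photons absorbed: 0.9684 × 0.004035 = 0.003907 mol.
Φ = 3.454×10⁻⁵ mol / 0.003907 mol photons = 0.00884.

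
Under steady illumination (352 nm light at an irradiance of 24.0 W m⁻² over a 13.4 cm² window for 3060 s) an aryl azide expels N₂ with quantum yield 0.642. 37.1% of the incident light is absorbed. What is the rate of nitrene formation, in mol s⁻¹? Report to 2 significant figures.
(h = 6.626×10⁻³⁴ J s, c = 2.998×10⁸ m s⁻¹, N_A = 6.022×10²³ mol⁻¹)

2.3×10⁻⁸ mol s⁻¹

Photon energy at 352 nm: hc/λ = (6.626×10⁻³⁴)(2.998×10⁸)/(352×10⁻⁹) = 5.643×10⁻¹⁹ J.
Energy delivered: (24.0 W m⁻²)(13.4×10⁻⁴ m²)(3060 s) = 98.41 J.
Photons incident: 98.41 / 5.643×10⁻¹⁹ = 1.744×10²⁰, i.e. 1.744×10²⁰/6.022×10²³ = 2.896×10⁻⁴ mol.
Photons absorbed: 0.371 × 2.896×10⁻⁴ = 1.074×10⁻⁴ mol.
Product formed: 0.642 × 1.074×10⁻⁴ = 6.895×10⁻⁵ mol.
Rate: 6.895×10⁻⁵ / 3060 s = 2.3×10⁻⁸ mol s⁻¹.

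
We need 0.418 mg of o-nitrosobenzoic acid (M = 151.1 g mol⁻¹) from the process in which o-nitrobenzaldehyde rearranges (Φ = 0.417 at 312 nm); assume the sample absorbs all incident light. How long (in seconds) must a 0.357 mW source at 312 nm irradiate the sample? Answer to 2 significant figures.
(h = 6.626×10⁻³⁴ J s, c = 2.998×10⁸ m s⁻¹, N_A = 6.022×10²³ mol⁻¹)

t ≈ 7100 s

Product: 0.418 mg / 151.1 g mol⁻¹ = 2.766×10⁻⁶ mol.
Photons that must be absorbed: 2.766×10⁻⁶ / 0.417 = 6.633×10⁻⁶ mol.
Photon energy: hc/λ = 6.367×10⁻¹⁹ J; per mole, 3.834×10⁵ J mol⁻¹.
Energy required: 6.633×10⁻⁶ × 3.834×10⁵ = 2.543 J.
Time: 2.543 J / 0.000357 W = 7100 s.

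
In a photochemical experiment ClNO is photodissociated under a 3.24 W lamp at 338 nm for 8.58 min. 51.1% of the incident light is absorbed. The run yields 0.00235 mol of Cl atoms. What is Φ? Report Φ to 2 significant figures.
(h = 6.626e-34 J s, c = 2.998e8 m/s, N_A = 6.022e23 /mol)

Photon energy at 338 nm: hc/λ = (6.626e-34)(2.998e8)/(338e-9) = 5.877e-19 J.
Energy delivered: (3.24 W)(514.8 s) = 1668 J.
Photons incident: 1668 / 5.877e-19 = 2.838e21, i.e. 2.838e21/6.022e23 = 0.004713 mol.
Photons absorbed: 0.511 × 0.004713 = 0.002408 mol.
Φ = 0.00235 mol / 0.002408 mol photons = 0.98.

Φ = 0.98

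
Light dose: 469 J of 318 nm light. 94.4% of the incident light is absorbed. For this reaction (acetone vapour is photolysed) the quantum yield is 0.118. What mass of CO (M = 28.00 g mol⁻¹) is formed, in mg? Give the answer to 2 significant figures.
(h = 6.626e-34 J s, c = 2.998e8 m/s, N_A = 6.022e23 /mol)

3.9 mg

Photon energy at 318 nm: hc/λ = (6.626e-34)(2.998e8)/(318e-9) = 6.247e-19 J.
Photons incident: 469 / 6.247e-19 = 7.508e20, i.e. 7.508e20/6.022e23 = 0.001247 mol.
Photons absorbed: 0.944 × 0.001247 = 0.001177 mol.
Product: Φ × n_abs = 0.118 × 0.001177 = 1.389e-4 mol.
Mass: 1.389e-4 × 28.00 = 0.003889 g = 3.9 mg.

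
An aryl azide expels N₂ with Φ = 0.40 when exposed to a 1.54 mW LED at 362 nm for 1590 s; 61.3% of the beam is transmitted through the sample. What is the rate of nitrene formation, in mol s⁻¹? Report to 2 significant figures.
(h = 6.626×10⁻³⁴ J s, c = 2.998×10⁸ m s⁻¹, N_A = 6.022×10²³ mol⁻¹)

7.2×10⁻¹⁰ mol s⁻¹

Photon energy at 362 nm: hc/λ = (6.626×10⁻³⁴)(2.998×10⁸)/(362×10⁻⁹) = 5.487×10⁻¹⁹ J.
Energy delivered: (1.54 mW)(1590 s) = 2.449 J.
Photons incident: 2.449 / 5.487×10⁻¹⁹ = 4.463×10¹⁸, i.e. 4.463×10¹⁸/6.022×10²³ = 7.411×10⁻⁶ mol.
Fraction absorbed: 1 − 61.3/100 = 0.3870.
Photons absorbed: 0.3870 × 7.411×10⁻⁶ = 2.868×10⁻⁶ mol.
Product formed: 0.40 × 2.868×10⁻⁶ = 1.147×10⁻⁶ mol.
Rate: 1.147×10⁻⁶ / 1590 s = 7.2×10⁻¹⁰ mol s⁻¹.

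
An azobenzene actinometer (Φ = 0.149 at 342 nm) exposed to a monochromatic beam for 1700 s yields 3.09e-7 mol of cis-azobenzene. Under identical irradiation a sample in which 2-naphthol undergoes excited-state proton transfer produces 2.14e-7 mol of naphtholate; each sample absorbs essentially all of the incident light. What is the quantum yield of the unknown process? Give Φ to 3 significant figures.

Photons absorbed by the actinometer: 3.09e-7 / 0.149 = 2.074e-6 mol.
Φ(unknown) = 2.14e-7 / 2.074e-6 = 0.103.

Φ = 0.103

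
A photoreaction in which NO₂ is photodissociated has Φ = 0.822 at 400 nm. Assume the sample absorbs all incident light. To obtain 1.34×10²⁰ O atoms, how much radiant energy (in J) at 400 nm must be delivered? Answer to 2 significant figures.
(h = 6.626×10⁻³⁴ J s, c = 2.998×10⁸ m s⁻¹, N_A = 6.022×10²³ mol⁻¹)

Product: 1.34×10²⁰ / 6.022×10²³ = 2.225×10⁻⁴ mol.
Photons that must be absorbed: 2.225×10⁻⁴ / 0.822 = 2.707×10⁻⁴ mol.
Photon energy: hc/λ = 4.966×10⁻¹⁹ J; per mole, 2.991×10⁵ J mol⁻¹.
Energy required: 2.707×10⁻⁴ × 2.991×10⁵ = 81 J.

81 J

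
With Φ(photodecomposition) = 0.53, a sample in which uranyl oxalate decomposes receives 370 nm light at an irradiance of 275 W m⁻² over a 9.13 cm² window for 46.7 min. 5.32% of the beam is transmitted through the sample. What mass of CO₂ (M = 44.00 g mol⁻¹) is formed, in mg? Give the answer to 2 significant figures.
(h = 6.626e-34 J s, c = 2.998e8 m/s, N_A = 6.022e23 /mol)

48 mg

Photon energy at 370 nm: hc/λ = (6.626e-34)(2.998e8)/(370e-9) = 5.369e-19 J.
Energy delivered: (275 W m⁻²)(9.13e-4 m²)(2802 s) = 703.5 J.
Photons incident: 703.5 / 5.369e-19 = 1.310e21, i.e. 1.310e21/6.022e23 = 0.002175 mol.
Fraction absorbed: 1 − 5.32/100 = 0.9468.
Photons absorbed: 0.9468 × 0.002175 = 0.002059 mol.
Product: Φ × n_abs = 0.53 × 0.002059 = 0.001091 mol.
Mass: 0.001091 × 44.00 = 0.04800 g = 48 mg.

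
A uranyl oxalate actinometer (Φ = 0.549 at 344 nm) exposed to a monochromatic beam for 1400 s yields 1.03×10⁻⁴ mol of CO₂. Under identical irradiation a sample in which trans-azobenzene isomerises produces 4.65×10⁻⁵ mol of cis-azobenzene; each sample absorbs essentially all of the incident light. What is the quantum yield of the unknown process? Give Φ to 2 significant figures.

Φ = 0.25

Photons absorbed by the actinometer: 1.03×10⁻⁴ / 0.549 = 1.876×10⁻⁴ mol.
Φ(unknown) = 4.65×10⁻⁵ / 1.876×10⁻⁴ = 0.25.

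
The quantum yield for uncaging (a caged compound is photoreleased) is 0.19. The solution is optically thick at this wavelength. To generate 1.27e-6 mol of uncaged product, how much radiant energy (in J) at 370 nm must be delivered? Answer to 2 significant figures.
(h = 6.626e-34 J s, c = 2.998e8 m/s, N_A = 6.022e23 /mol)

Photons that must be absorbed: 1.27e-6 / 0.19 = 6.684e-6 mol.
Photon energy: hc/λ = 5.369e-19 J; per mole, 3.233e5 J mol⁻¹.
Energy required: 6.684e-6 × 3.233e5 = 2.2 J.

2.2 J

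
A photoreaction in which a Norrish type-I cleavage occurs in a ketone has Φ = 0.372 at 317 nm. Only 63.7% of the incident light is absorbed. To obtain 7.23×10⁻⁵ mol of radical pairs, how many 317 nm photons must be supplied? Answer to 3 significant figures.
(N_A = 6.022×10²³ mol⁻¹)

1.84×10²⁰ photons

Photons that must be absorbed: 7.23×10⁻⁵ / 0.372 = 1.944×10⁻⁴ mol.
Incident photons needed: 1.944×10⁻⁴ / 0.637 = 3.052×10⁻⁴ mol.
Photon count: 3.052×10⁻⁴ × 6.022×10²³ = 1.84×10²⁰.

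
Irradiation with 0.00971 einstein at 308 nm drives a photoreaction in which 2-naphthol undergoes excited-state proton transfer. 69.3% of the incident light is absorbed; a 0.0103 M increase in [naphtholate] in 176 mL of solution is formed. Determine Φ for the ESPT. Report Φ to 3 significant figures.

Product: (0.0103 M)(0.176 L) = 0.001813 mol.
Photons absorbed: 0.693 × 0.00971 = 0.006729 mol.
Φ = 0.001813 mol / 0.006729 mol photons = 0.269.

Φ = 0.269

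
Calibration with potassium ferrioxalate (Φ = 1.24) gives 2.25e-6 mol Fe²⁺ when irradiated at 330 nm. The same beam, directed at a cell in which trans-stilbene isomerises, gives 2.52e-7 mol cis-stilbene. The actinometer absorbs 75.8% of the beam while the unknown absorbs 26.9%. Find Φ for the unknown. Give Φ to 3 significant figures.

Φ = 0.391

Photons absorbed by the actinometer: 2.25e-6 / 1.24 = 1.815e-6 mol.
Incident flux: 1.815e-6 / 0.758 = 2.394e-6 einstein.
Absorbed by unknown: 0.269 × 2.394e-6 = 6.440e-7 mol.
Φ(unknown) = 2.52e-7 / 6.440e-7 = 0.391.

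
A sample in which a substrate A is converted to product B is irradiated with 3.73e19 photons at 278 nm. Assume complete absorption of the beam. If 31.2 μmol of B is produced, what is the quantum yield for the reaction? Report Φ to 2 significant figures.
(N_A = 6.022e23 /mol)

Product: 31.2 μmol = 3.12e-5 mol.
Moles of photons: 3.73e19 / 6.022e23 = 6.194e-5 mol.
Φ = 3.12e-5 mol / 6.194e-5 mol photons = 0.50.

Φ = 0.50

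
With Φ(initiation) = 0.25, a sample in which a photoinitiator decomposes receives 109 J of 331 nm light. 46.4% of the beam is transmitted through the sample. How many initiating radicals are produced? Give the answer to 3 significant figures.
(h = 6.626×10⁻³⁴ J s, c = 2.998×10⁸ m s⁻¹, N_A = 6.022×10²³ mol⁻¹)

2.43×10¹⁹ initiating radicals

Photon energy at 331 nm: hc/λ = (6.626×10⁻³⁴)(2.998×10⁸)/(331×10⁻⁹) = 6.001×10⁻¹⁹ J.
Photons incident: 109 / 6.001×10⁻¹⁹ = 1.816×10²⁰, i.e. 1.816×10²⁰/6.022×10²³ = 3.016×10⁻⁴ mol.
Fraction absorbed: 1 − 46.4/100 = 0.5360.
Photons absorbed: 0.5360 × 3.016×10⁻⁴ = 1.617×10⁻⁴ mol.
Product: Φ × n_abs = 0.25 × 1.617×10⁻⁴ = 4.043×10⁻⁵ mol.
As a count: 4.043×10⁻⁵ × 6.022×10²³ = 2.43×10¹⁹.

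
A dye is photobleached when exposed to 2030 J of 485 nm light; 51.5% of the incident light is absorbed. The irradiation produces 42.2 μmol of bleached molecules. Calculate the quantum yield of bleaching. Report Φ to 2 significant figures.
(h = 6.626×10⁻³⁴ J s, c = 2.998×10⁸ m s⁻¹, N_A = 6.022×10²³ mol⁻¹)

Φ = 0.010

Product: 42.2 μmol = 4.22×10⁻⁵ mol.
Photon energy at 485 nm: hc/λ = (6.626×10⁻³⁴)(2.998×10⁸)/(485×10⁻⁹) = 4.096×10⁻¹⁹ J.
Photons incident: 2030 / 4.096×10⁻¹⁹ = 4.956×10²¹, i.e. 4.956×10²¹/6.022×10²³ = 0.008230 mol.
Photons absorbed: 0.515 × 0.008230 = 0.004238 mol.
Φ = 4.22×10⁻⁵ mol / 0.004238 mol photons = 0.010.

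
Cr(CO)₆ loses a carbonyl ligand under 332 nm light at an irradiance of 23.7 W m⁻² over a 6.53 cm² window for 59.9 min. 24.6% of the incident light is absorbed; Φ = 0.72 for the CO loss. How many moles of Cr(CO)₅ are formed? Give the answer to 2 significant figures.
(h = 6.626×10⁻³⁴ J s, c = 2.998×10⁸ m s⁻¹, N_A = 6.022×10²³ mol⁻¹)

Photon energy at 332 nm: hc/λ = (6.626×10⁻³⁴)(2.998×10⁸)/(332×10⁻⁹) = 5.983×10⁻¹⁹ J.
Energy delivered: (23.7 W m⁻²)(6.53×10⁻⁴ m²)(3594 s) = 55.62 J.
Photons incident: 55.62 / 5.983×10⁻¹⁹ = 9.296×10¹⁹, i.e. 9.296×10¹⁹/6.022×10²³ = 1.544×10⁻⁴ mol.
Photons absorbed: 0.246 × 1.544×10⁻⁴ = 3.798×10⁻⁵ mol.
Product: Φ × n_abs = 0.72 × 3.798×10⁻⁵ = 2.735×10⁻⁵ mol.

2.7×10⁻⁵ mol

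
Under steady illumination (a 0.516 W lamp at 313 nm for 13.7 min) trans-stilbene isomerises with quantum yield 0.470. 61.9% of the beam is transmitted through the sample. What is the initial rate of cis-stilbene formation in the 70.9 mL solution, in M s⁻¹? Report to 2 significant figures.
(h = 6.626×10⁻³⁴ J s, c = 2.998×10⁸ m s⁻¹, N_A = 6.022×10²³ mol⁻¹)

Photon energy at 313 nm: hc/λ = (6.626×10⁻³⁴)(2.998×10⁸)/(313×10⁻⁹) = 6.347×10⁻¹⁹ J.
Energy delivered: (0.516 W)(822 s) = 424.2 J.
Photons incident: 424.2 / 6.347×10⁻¹⁹ = 6.683×10²⁰, i.e. 6.683×10²⁰/6.022×10²³ = 0.001110 mol.
Fraction absorbed: 1 − 61.9/100 = 0.3810.
Photons absorbed: 0.3810 × 0.001110 = 4.229×10⁻⁴ mol.
Product formed: 0.470 × 4.229×10⁻⁴ = 1.988×10⁻⁴ mol.
Rate: 1.988×10⁻⁴ mol / (822 s × 0.0709 L) = 3.4×10⁻⁶ M s⁻¹.

3.4×10⁻⁶ M s⁻¹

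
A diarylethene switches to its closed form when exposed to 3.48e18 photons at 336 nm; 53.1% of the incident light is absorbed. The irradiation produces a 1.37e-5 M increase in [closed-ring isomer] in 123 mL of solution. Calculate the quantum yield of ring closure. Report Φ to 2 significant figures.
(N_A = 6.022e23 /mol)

Product: (1.37e-5 M)(0.123 L) = 1.685e-6 mol.
Moles of photons: 3.48e18 / 6.022e23 = 5.779e-6 mol.
Photons absorbed: 0.531 × 5.779e-6 = 3.069e-6 mol.
Φ = 1.685e-6 mol / 3.069e-6 mol photons = 0.55.

Φ = 0.55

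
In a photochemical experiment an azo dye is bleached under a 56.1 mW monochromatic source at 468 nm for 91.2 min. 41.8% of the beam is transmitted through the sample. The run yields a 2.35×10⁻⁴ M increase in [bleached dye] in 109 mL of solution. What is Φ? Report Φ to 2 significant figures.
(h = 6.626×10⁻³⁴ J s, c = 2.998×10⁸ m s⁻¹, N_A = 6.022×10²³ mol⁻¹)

Product: (2.35×10⁻⁴ M)(0.109 L) = 2.561×10⁻⁵ mol.
Photon energy at 468 nm: hc/λ = (6.626×10⁻³⁴)(2.998×10⁸)/(468×10⁻⁹) = 4.245×10⁻¹⁹ J.
Energy delivered: (56.1 mW)(5472 s) = 307.0 J.
Photons incident: 307.0 / 4.245×10⁻¹⁹ = 7.232×10²⁰, i.e. 7.232×10²⁰/6.022×10²³ = 0.001201 mol.
Fraction absorbed: 1 − 41.8/100 = 0.5820.
Photons absorbed: 0.5820 × 0.001201 = 6.990×10⁻⁴ mol.
Φ = 2.561×10⁻⁵ mol / 6.990×10⁻⁴ mol photons = 0.037.

Φ = 0.037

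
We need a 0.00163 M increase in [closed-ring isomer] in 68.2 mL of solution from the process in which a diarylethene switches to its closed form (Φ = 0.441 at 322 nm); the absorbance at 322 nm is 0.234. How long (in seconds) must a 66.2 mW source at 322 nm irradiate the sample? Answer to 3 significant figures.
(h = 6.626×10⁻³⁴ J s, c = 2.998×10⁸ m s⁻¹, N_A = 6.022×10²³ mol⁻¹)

Product: (0.00163 M)(0.0682 L) = 1.112×10⁻⁴ mol.
Photons that must be absorbed: 1.112×10⁻⁴ / 0.441 = 2.522×10⁻⁴ mol.
Fraction absorbed: 1 − 10^(−0.234) = 0.4166.
Incident photons needed: 2.522×10⁻⁴ / 0.4166 = 6.054×10⁻⁴ mol.
Photon energy: hc/λ = 6.169×10⁻¹⁹ J; per mole, 3.715×10⁵ J mol⁻¹.
Energy required: 6.054×10⁻⁴ × 3.715×10⁵ = 224.9 J.
Time: 224.9 J / 0.0662 W = 3400 s.

t ≈ 3400 s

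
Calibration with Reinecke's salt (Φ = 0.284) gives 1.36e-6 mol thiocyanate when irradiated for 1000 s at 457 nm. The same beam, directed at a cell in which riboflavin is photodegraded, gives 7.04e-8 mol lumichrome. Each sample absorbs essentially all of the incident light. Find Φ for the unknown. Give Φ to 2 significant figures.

Photons absorbed by the actinometer: 1.36e-6 / 0.284 = 4.789e-6 mol.
Φ(unknown) = 7.04e-8 / 4.789e-6 = 0.015.

Φ = 0.015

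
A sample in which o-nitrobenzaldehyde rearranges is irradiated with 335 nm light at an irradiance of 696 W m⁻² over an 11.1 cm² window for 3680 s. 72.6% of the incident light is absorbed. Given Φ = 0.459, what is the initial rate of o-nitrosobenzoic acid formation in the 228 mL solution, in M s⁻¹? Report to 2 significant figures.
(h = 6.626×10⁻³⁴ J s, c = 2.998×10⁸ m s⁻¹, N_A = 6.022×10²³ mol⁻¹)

3.2×10⁻⁶ M s⁻¹

Photon energy at 335 nm: hc/λ = (6.626×10⁻³⁴)(2.998×10⁸)/(335×10⁻⁹) = 5.930×10⁻¹⁹ J.
Energy delivered: (696 W m⁻²)(11.1×10⁻⁴ m²)(3680 s) = 2843 J.
Photons incident: 2843 / 5.930×10⁻¹⁹ = 4.794×10²¹, i.e. 4.794×10²¹/6.022×10²³ = 0.007961 mol.
Photons absorbed: 0.726 × 0.007961 = 0.005780 mol.
Product formed: 0.459 × 0.005780 = 0.002653 mol.
Rate: 0.002653 mol / (3680 s × 0.228 L) = 3.2×10⁻⁶ M s⁻¹.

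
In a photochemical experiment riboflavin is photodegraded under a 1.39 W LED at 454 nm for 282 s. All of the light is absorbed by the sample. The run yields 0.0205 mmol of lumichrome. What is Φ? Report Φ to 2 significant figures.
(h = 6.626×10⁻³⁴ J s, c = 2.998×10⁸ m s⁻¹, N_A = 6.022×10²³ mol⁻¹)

Φ = 0.014

Product: 0.0205 mmol = 2.05×10⁻⁵ mol.
Photon energy at 454 nm: hc/λ = (6.626×10⁻³⁴)(2.998×10⁸)/(454×10⁻⁹) = 4.375×10⁻¹⁹ J.
Energy delivered: (1.39 W)(282 s) = 392.0 J.
Photons incident: 392.0 / 4.375×10⁻¹⁹ = 8.960×10²⁰, i.e. 8.960×10²⁰/6.022×10²³ = 0.001488 mol.
Φ = 2.05×10⁻⁵ mol / 0.001488 mol photons = 0.014.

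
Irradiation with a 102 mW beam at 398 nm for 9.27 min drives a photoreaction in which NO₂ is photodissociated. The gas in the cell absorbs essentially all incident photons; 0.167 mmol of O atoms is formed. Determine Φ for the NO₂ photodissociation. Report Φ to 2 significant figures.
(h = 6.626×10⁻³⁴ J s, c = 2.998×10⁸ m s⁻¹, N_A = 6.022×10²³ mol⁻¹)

Product: 0.167 mmol = 1.67×10⁻⁴ mol.
Photon energy at 398 nm: hc/λ = (6.626×10⁻³⁴)(2.998×10⁸)/(398×10⁻⁹) = 4.991×10⁻¹⁹ J.
Energy delivered: (102 mW)(556.2 s) = 56.73 J.
Photons incident: 56.73 / 4.991×10⁻¹⁹ = 1.137×10²⁰, i.e. 1.137×10²⁰/6.022×10²³ = 1.888×10⁻⁴ mol.
Φ = 1.67×10⁻⁴ mol / 1.888×10⁻⁴ mol photons = 0.88.

Φ = 0.88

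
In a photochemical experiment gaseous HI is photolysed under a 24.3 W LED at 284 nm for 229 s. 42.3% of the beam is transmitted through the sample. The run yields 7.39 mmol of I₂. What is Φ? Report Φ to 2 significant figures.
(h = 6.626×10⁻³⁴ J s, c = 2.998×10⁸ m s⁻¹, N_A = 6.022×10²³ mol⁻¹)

Φ = 0.97

Product: 7.39 mmol = 0.00739 mol.
Photon energy at 284 nm: hc/λ = (6.626×10⁻³⁴)(2.998×10⁸)/(284×10⁻⁹) = 6.995×10⁻¹⁹ J.
Energy delivered: (24.3 W)(229 s) = 5565 J.
Photons incident: 5565 / 6.995×10⁻¹⁹ = 7.956×10²¹, i.e. 7.956×10²¹/6.022×10²³ = 0.01321 mol.
Fraction absorbed: 1 − 42.3/100 = 0.5770.
Photons absorbed: 0.5770 × 0.01321 = 0.007622 mol.
Φ = 0.00739 mol / 0.007622 mol photons = 0.97.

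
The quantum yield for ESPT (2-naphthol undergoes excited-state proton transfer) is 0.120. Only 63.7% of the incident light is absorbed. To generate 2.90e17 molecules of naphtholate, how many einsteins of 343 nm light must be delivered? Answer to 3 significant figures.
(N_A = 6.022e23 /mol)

Product: 2.90e17 / 6.022e23 = 4.816e-7 mol.
Photons that must be absorbed: 4.816e-7 / 0.120 = 4.013e-6 mol.
Incident photons needed: 4.013e-6 / 0.637 = 6.300e-6 mol.

6.30e-6 einstein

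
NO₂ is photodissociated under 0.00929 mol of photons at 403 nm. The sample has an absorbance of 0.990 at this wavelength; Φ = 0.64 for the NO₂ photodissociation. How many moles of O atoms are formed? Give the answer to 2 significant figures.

Fraction absorbed: 1 − 10^(−0.990) = 0.8977.
Photons absorbed: 0.8977 × 0.00929 = 0.008340 mol.
Product: Φ × n_abs = 0.64 × 0.008340 = 0.005338 mol.

0.0053 mol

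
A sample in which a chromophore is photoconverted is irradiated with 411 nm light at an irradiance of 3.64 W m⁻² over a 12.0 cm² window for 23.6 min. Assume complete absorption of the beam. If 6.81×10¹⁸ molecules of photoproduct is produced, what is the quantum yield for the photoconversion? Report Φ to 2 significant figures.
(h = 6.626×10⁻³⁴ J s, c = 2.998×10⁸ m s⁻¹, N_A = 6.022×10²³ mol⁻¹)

Product: 6.81×10¹⁸ / 6.022×10²³ = 1.131×10⁻⁵ mol.
Photon energy at 411 nm: hc/λ = (6.626×10⁻³⁴)(2.998×10⁸)/(411×10⁻⁹) = 4.833×10⁻¹⁹ J.
Energy delivered: (3.64 W m⁻²)(12.0×10⁻⁴ m²)(1416 s) = 6.185 J.
Photons incident: 6.185 / 4.833×10⁻¹⁹ = 1.280×10¹⁹, i.e. 1.280×10¹⁹/6.022×10²³ = 2.126×10⁻⁵ mol.
Φ = 1.131×10⁻⁵ mol / 2.126×10⁻⁵ mol photons = 0.53.

Φ = 0.53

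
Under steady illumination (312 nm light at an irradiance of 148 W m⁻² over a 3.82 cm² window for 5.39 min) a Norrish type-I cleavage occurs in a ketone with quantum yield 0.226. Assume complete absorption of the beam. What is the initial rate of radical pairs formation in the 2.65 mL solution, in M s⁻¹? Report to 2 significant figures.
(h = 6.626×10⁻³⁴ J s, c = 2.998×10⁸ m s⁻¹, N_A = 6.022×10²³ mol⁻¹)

Photon energy at 312 nm: hc/λ = (6.626×10⁻³⁴)(2.998×10⁸)/(312×10⁻⁹) = 6.367×10⁻¹⁹ J.
Energy delivered: (148 W m⁻²)(3.82×10⁻⁴ m²)(323.4 s) = 18.28 J.
Photons incident: 18.28 / 6.367×10⁻¹⁹ = 2.871×10¹⁹, i.e. 2.871×10¹⁹/6.022×10²³ = 4.768×10⁻⁵ mol.
Product formed: 0.226 × 4.768×10⁻⁵ = 1.078×10⁻⁵ mol.
Rate: 1.078×10⁻⁵ mol / (323.4 s × 0.00265 L) = 1.3×10⁻⁵ M s⁻¹.

1.3×10⁻⁵ M s⁻¹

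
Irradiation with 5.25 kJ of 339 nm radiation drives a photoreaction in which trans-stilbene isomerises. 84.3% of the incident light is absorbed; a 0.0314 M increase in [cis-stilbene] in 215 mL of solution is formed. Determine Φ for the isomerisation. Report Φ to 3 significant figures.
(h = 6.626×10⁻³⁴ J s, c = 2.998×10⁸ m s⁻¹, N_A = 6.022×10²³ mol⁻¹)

Product: (0.0314 M)(0.215 L) = 0.006751 mol.
Photon energy at 339 nm: hc/λ = (6.626×10⁻³⁴)(2.998×10⁸)/(339×10⁻⁹) = 5.860×10⁻¹⁹ J.
Incident energy: 5.25 kJ = 5250 J.
Photons incident: 5250 / 5.860×10⁻¹⁹ = 8.959×10²¹, i.e. 8.959×10²¹/6.022×10²³ = 0.01488 mol.
Photons absorbed: 0.843 × 0.01488 = 0.01254 mol.
Φ = 0.006751 mol / 0.01254 mol photons = 0.538.

Φ = 0.538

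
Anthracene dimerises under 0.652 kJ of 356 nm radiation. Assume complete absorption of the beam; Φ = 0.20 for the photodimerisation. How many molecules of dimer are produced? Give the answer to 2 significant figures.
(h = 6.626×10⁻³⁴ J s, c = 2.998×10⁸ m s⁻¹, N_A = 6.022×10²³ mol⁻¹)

Photon energy at 356 nm: hc/λ = (6.626×10⁻³⁴)(2.998×10⁸)/(356×10⁻⁹) = 5.580×10⁻¹⁹ J.
Incident energy: 0.652 kJ = 652 J.
Photons incident: 652 / 5.580×10⁻¹⁹ = 1.168×10²¹, i.e. 1.168×10²¹/6.022×10²³ = 0.001940 mol.
Product: Φ × n_abs = 0.20 × 0.001940 = 3.880×10⁻⁴ mol.
As a count: 3.880×10⁻⁴ × 6.022×10²³ = 2.3×10²⁰.

2.3×10²⁰ molecules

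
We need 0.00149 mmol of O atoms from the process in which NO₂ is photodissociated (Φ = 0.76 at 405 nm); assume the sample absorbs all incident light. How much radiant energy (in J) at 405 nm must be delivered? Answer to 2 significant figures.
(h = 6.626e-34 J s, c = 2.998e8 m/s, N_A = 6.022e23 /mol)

Product: 0.00149 mmol = 1.49e-6 mol.
Photons that must be absorbed: 1.49e-6 / 0.76 = 1.961e-6 mol.
Photon energy: hc/λ = 4.905e-19 J; per mole, 2.954e5 J mol⁻¹.
Energy required: 1.961e-6 × 2.954e5 = 0.58 J.

0.58 J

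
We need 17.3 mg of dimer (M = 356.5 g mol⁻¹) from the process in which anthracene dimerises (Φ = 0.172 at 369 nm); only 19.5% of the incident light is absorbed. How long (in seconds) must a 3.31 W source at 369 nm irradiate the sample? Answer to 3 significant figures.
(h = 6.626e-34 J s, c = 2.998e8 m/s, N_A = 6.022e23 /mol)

t ≈ 142 s

Product: 17.3 mg / 356.5 g mol⁻¹ = 4.853e-5 mol.
Photons that must be absorbed: 4.853e-5 / 0.172 = 2.822e-4 mol.
Incident photons needed: 2.822e-4 / 0.195 = 0.001447 mol.
Photon energy: hc/λ = 5.383e-19 J; per mole, 3.242e5 J mol⁻¹.
Energy required: 0.001447 × 3.242e5 = 469.1 J.
Time: 469.1 J / 3.31 W = 142 s.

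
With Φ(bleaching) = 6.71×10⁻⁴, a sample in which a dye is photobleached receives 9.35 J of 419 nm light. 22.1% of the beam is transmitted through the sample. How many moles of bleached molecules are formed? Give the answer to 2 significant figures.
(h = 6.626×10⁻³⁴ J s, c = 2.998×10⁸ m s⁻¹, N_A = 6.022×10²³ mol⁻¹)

1.7×10⁻⁸ mol

Photon energy at 419 nm: hc/λ = (6.626×10⁻³⁴)(2.998×10⁸)/(419×10⁻⁹) = 4.741×10⁻¹⁹ J.
Photons incident: 9.35 / 4.741×10⁻¹⁹ = 1.972×10¹⁹, i.e. 1.972×10¹⁹/6.022×10²³ = 3.275×10⁻⁵ mol.
Fraction absorbed: 1 − 22.1/100 = 0.7790.
Photons absorbed: 0.7790 × 3.275×10⁻⁵ = 2.551×10⁻⁵ mol.
Product: Φ × n_abs = 6.71×10⁻⁴ × 2.551×10⁻⁵ = 1.712×10⁻⁸ mol.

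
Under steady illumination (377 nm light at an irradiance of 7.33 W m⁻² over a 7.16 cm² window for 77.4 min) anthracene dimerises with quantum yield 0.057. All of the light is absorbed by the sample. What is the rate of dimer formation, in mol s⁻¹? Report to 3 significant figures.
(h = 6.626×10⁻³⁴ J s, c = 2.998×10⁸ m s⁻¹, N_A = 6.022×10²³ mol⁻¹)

Photon energy at 377 nm: hc/λ = (6.626×10⁻³⁴)(2.998×10⁸)/(377×10⁻⁹) = 5.269×10⁻¹⁹ J.
Energy delivered: (7.33 W m⁻²)(7.16×10⁻⁴ m²)(4644 s) = 24.37 J.
Photons incident: 24.37 / 5.269×10⁻¹⁹ = 4.625×10¹⁹, i.e. 4.625×10¹⁹/6.022×10²³ = 7.680×10⁻⁵ mol.
Product formed: 0.057 × 7.680×10⁻⁵ = 4.378×10⁻⁶ mol.
Rate: 4.378×10⁻⁶ / 4644 s = 9.43×10⁻¹⁰ mol s⁻¹.

9.43×10⁻¹⁰ mol s⁻¹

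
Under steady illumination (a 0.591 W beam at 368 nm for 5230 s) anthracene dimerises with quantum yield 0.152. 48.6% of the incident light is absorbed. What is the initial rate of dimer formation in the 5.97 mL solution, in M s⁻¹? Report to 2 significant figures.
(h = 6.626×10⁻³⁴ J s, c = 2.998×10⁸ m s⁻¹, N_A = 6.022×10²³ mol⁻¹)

2.2×10⁻⁵ M s⁻¹

Photon energy at 368 nm: hc/λ = (6.626×10⁻³⁴)(2.998×10⁸)/(368×10⁻⁹) = 5.398×10⁻¹⁹ J.
Energy delivered: (0.591 W)(5230 s) = 3091 J.
Photons incident: 3091 / 5.398×10⁻¹⁹ = 5.726×10²¹, i.e. 5.726×10²¹/6.022×10²³ = 0.009508 mol.
Photons absorbed: 0.486 × 0.009508 = 0.004621 mol.
Product formed: 0.152 × 0.004621 = 7.024×10⁻⁴ mol.
Rate: 7.024×10⁻⁴ mol / (5230 s × 0.00597 L) = 2.2×10⁻⁵ M s⁻¹.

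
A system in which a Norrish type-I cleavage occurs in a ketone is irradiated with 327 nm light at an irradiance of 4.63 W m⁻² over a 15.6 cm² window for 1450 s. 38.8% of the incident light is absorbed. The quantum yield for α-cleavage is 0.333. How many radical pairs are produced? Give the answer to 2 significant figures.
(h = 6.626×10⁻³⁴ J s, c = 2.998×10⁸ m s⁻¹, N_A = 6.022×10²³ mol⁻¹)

2.2×10¹⁸ radical pairs

Photon energy at 327 nm: hc/λ = (6.626×10⁻³⁴)(2.998×10⁸)/(327×10⁻⁹) = 6.075×10⁻¹⁹ J.
Energy delivered: (4.63 W m⁻²)(15.6×10⁻⁴ m²)(1450 s) = 10.47 J.
Photons incident: 10.47 / 6.075×10⁻¹⁹ = 1.723×10¹⁹, i.e. 1.723×10¹⁹/6.022×10²³ = 2.861×10⁻⁵ mol.
Photons absorbed: 0.388 × 2.861×10⁻⁵ = 1.110×10⁻⁵ mol.
Product: Φ × n_abs = 0.333 × 1.110×10⁻⁵ = 3.696×10⁻⁶ mol.
As a count: 3.696×10⁻⁶ × 6.022×10²³ = 2.2×10¹⁸.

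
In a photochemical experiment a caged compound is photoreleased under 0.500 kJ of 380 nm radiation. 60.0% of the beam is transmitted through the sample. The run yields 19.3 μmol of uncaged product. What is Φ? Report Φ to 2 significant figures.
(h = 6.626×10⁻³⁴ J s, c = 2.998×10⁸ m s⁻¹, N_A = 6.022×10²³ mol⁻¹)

Φ = 0.030

Product: 19.3 μmol = 1.93×10⁻⁵ mol.
Photon energy at 380 nm: hc/λ = (6.626×10⁻³⁴)(2.998×10⁸)/(380×10⁻⁹) = 5.228×10⁻¹⁹ J.
Incident energy: 0.500 kJ = 500 J.
Photons incident: 500 / 5.228×10⁻¹⁹ = 9.564×10²⁰, i.e. 9.564×10²⁰/6.022×10²³ = 0.001588 mol.
Fraction absorbed: 1 − 60.0/100 = 0.4000.
Photons absorbed: 0.4000 × 0.001588 = 6.352×10⁻⁴ mol.
Φ = 1.93×10⁻⁵ mol / 6.352×10⁻⁴ mol photons = 0.030.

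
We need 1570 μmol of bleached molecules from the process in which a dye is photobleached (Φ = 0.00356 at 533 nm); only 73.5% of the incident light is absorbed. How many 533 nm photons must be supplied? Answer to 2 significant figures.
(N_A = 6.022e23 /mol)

3.6e23 photons

Product: 1570 μmol = 0.00157 mol.
Photons that must be absorbed: 0.00157 / 0.00356 = 0.4410 mol.
Incident photons needed: 0.4410 / 0.735 = 0.6000 mol.
Photon count: 0.6000 × 6.022e23 = 3.6e23.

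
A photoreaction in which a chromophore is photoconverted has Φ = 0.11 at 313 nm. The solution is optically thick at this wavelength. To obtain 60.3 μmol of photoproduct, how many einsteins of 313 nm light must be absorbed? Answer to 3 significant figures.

Product: 60.3 μmol = 6.03e-5 mol.
Photons that must be absorbed: 6.03e-5 / 0.11 = 5.482e-4 mol.

5.48e-4 einstein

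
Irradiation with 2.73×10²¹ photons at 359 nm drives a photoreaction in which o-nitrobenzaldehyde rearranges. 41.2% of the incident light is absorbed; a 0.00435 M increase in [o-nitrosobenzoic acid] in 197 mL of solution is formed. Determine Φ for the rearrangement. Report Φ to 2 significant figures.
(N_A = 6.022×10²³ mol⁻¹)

Product: (0.00435 M)(0.197 L) = 8.570×10⁻⁴ mol.
Moles of photons: 2.73×10²¹ / 6.022×10²³ = 0.004533 mol.
Photons absorbed: 0.412 × 0.004533 = 0.001868 mol.
Φ = 8.570×10⁻⁴ mol / 0.001868 mol photons = 0.46.

Φ = 0.46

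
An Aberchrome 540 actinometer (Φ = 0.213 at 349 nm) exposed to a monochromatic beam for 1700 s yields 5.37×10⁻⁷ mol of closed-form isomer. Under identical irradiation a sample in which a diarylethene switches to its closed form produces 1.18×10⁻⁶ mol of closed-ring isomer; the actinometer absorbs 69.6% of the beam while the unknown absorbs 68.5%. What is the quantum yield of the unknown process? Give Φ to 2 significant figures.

Photons absorbed by the actinometer: 5.37×10⁻⁷ / 0.213 = 2.521×10⁻⁶ mol.
Incident flux: 2.521×10⁻⁶ / 0.696 = 3.622×10⁻⁶ einstein.
Absorbed by unknown: 0.685 × 3.622×10⁻⁶ = 2.481×10⁻⁶ mol.
Φ(unknown) = 1.18×10⁻⁶ / 2.481×10⁻⁶ = 0.48.

Φ = 0.48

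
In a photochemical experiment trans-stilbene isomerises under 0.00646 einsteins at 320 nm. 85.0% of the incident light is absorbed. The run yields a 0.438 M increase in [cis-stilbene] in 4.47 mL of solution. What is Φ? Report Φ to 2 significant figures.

Product: (0.438 M)(0.00447 L) = 0.001958 mol.
Photons absorbed: 0.850 × 0.00646 = 0.005491 mol.
Φ = 0.001958 mol / 0.005491 mol photons = 0.36.

Φ = 0.36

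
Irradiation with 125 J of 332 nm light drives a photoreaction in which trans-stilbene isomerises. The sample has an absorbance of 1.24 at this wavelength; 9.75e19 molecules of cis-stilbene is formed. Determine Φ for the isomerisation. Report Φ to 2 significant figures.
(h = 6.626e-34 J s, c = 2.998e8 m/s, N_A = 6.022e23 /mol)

Φ = 0.50

Product: 9.75e19 / 6.022e23 = 1.619e-4 mol.
Photon energy at 332 nm: hc/λ = (6.626e-34)(2.998e8)/(332e-9) = 5.983e-19 J.
Photons incident: 125 / 5.983e-19 = 2.089e20, i.e. 2.089e20/6.022e23 = 3.469e-4 mol.
Fraction absorbed: 1 − 10^(−1.24) = 0.9425.
Photons absorbed: 0.9425 × 3.469e-4 = 3.270e-4 mol.
Φ = 1.619e-4 mol / 3.270e-4 mol photons = 0.50.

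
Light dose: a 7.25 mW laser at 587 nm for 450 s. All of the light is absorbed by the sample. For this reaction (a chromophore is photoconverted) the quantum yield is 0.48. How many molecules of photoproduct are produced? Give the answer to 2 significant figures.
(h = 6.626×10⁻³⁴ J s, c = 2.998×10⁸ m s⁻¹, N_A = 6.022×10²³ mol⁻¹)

Photon energy at 587 nm: hc/λ = (6.626×10⁻³⁴)(2.998×10⁸)/(587×10⁻⁹) = 3.384×10⁻¹⁹ J.
Energy delivered: (7.25 mW)(450 s) = 3.263 J.
Photons incident: 3.263 / 3.384×10⁻¹⁹ = 9.642×10¹⁸, i.e. 9.642×10¹⁸/6.022×10²³ = 1.601×10⁻⁵ mol.
Product: Φ × n_abs = 0.48 × 1.601×10⁻⁵ = 7.685×10⁻⁶ mol.
As a count: 7.685×10⁻⁶ × 6.022×10²³ = 4.6×10¹⁸.

4.6×10¹⁸ molecules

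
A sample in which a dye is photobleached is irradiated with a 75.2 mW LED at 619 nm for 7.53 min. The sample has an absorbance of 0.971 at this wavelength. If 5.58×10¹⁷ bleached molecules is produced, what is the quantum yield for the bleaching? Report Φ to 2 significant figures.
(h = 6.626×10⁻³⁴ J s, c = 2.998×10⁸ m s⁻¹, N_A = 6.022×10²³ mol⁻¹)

Φ = 0.0059

Product: 5.58×10¹⁷ / 6.022×10²³ = 9.266×10⁻⁷ mol.
Photon energy at 619 nm: hc/λ = (6.626×10⁻³⁴)(2.998×10⁸)/(619×10⁻⁹) = 3.209×10⁻¹⁹ J.
Energy delivered: (75.2 mW)(451.8 s) = 33.98 J.
Photons incident: 33.98 / 3.209×10⁻¹⁹ = 1.059×10²⁰, i.e. 1.059×10²⁰/6.022×10²³ = 1.759×10⁻⁴ mol.
Fraction absorbed: 1 − 10^(−0.971) = 0.8931.
Photons absorbed: 0.8931 × 1.759×10⁻⁴ = 1.571×10⁻⁴ mol.
Φ = 9.266×10⁻⁷ mol / 1.571×10⁻⁴ mol photons = 0.0059.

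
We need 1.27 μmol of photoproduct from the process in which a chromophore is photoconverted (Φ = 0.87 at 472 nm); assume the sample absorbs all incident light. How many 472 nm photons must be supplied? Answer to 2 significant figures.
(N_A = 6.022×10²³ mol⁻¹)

8.8×10¹⁷ photons

Product: 1.27 μmol = 1.27×10⁻⁶ mol.
Photons that must be absorbed: 1.27×10⁻⁶ / 0.87 = 1.460×10⁻⁶ mol.
Photon count: 1.460×10⁻⁶ × 6.022×10²³ = 8.8×10¹⁷.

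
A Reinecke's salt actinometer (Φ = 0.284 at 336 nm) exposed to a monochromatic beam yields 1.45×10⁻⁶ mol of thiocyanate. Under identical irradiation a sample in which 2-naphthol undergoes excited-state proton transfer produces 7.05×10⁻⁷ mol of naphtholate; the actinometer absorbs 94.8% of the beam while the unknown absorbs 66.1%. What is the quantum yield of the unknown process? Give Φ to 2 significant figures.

Φ = 0.20

Photons absorbed by the actinometer: 1.45×10⁻⁶ / 0.284 = 5.106×10⁻⁶ mol.
Incident flux: 5.106×10⁻⁶ / 0.948 = 5.386×10⁻⁶ einstein.
Absorbed by unknown: 0.661 × 5.386×10⁻⁶ = 3.560×10⁻⁶ mol.
Φ(unknown) = 7.05×10⁻⁷ / 3.560×10⁻⁶ = 0.20.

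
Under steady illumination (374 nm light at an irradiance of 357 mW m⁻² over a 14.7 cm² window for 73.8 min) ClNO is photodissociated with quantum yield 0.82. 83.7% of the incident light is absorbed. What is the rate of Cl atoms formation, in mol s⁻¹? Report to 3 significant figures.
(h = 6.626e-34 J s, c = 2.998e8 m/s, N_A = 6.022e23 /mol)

1.13e-9 mol s⁻¹

Photon energy at 374 nm: hc/λ = (6.626e-34)(2.998e8)/(374e-9) = 5.311e-19 J.
Energy delivered: (357 mW m⁻²)(14.7e-4 m²)(4428 s) = 2.324 J.
Photons incident: 2.324 / 5.311e-19 = 4.376e18, i.e. 4.376e18/6.022e23 = 7.267e-6 mol.
Photons absorbed: 0.837 × 7.267e-6 = 6.082e-6 mol.
Product formed: 0.82 × 6.082e-6 = 4.987e-6 mol.
Rate: 4.987e-6 / 4428 s = 1.13e-9 mol s⁻¹.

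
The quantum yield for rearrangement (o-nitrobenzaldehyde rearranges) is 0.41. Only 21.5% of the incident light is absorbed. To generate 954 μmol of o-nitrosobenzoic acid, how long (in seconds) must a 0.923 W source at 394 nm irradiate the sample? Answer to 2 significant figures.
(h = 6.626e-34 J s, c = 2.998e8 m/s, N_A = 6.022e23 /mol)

Product: 954 μmol = 9.54e-4 mol.
Photons that must be absorbed: 9.54e-4 / 0.41 = 0.002327 mol.
Incident photons needed: 0.002327 / 0.215 = 0.01082 mol.
Photon energy: hc/λ = 5.042e-19 J; per mole, 3.036e5 J mol⁻¹.
Energy required: 0.01082 × 3.036e5 = 3285 J.
Time: 3285 J / 0.923 W = 3600 s.

t ≈ 3600 s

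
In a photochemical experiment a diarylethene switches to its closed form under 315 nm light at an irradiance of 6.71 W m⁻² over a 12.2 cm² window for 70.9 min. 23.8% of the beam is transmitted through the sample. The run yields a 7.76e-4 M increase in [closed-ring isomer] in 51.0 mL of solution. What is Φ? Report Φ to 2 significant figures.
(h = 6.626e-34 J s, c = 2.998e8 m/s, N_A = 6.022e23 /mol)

Product: (7.76e-4 M)(0.051 L) = 3.958e-5 mol.
Photon energy at 315 nm: hc/λ = (6.626e-34)(2.998e8)/(315e-9) = 6.306e-19 J.
Energy delivered: (6.71 W m⁻²)(12.2e-4 m²)(4254 s) = 34.82 J.
Photons incident: 34.82 / 6.306e-19 = 5.522e19, i.e. 5.522e19/6.022e23 = 9.170e-5 mol.
Fraction absorbed: 1 − 23.8/100 = 0.7620.
Photons absorbed: 0.7620 × 9.170e-5 = 6.988e-5 mol.
Φ = 3.958e-5 mol / 6.988e-5 mol photons = 0.57.

Φ = 0.57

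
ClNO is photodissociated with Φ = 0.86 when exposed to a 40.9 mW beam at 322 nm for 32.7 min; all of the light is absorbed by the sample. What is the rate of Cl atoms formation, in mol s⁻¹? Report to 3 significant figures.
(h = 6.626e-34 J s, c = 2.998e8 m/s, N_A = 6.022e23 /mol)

Photon energy at 322 nm: hc/λ = (6.626e-34)(2.998e8)/(322e-9) = 6.169e-19 J.
Energy delivered: (40.9 mW)(1962 s) = 80.25 J.
Photons incident: 80.25 / 6.169e-19 = 1.301e20, i.e. 1.301e20/6.022e23 = 2.160e-4 mol.
Product formed: 0.86 × 2.160e-4 = 1.858e-4 mol.
Rate: 1.858e-4 / 1962 s = 9.47e-8 mol s⁻¹.

9.47e-8 mol s⁻¹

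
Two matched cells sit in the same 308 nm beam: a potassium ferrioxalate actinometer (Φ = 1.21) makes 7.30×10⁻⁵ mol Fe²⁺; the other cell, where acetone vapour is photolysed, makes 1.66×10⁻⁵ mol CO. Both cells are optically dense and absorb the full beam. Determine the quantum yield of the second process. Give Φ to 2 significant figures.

Φ = 0.28

Photons absorbed by the actinometer: 7.30×10⁻⁵ / 1.21 = 6.033×10⁻⁵ mol.
Φ(unknown) = 1.66×10⁻⁵ / 6.033×10⁻⁵ = 0.28.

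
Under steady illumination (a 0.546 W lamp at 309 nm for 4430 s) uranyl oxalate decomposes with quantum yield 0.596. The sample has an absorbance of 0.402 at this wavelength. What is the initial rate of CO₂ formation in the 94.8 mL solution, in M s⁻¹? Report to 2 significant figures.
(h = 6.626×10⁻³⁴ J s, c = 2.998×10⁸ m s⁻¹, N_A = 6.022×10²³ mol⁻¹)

5.4×10⁻⁶ M s⁻¹

Photon energy at 309 nm: hc/λ = (6.626×10⁻³⁴)(2.998×10⁸)/(309×10⁻⁹) = 6.429×10⁻¹⁹ J.
Energy delivered: (0.546 W)(4430 s) = 2419 J.
Photons incident: 2419 / 6.429×10⁻¹⁹ = 3.763×10²¹, i.e. 3.763×10²¹/6.022×10²³ = 0.006249 mol.
Fraction absorbed: 1 − 10^(−0.402) = 0.6037.
Photons absorbed: 0.6037 × 0.006249 = 0.003773 mol.
Product formed: 0.596 × 0.003773 = 0.002249 mol.
Rate: 0.002249 mol / (4430 s × 0.0948 L) = 5.4×10⁻⁶ M s⁻¹.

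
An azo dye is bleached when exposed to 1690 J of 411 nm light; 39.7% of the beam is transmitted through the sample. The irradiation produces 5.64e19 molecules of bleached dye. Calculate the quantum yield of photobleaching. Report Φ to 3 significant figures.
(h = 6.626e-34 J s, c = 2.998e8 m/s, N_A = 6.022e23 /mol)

Φ = 0.0267

Product: 5.64e19 / 6.022e23 = 9.366e-5 mol.
Photon energy at 411 nm: hc/λ = (6.626e-34)(2.998e8)/(411e-9) = 4.833e-19 J.
Photons incident: 1690 / 4.833e-19 = 3.497e21, i.e. 3.497e21/6.022e23 = 0.005807 mol.
Fraction absorbed: 1 − 39.7/100 = 0.6030.
Photons absorbed: 0.6030 × 0.005807 = 0.003502 mol.
Φ = 9.366e-5 mol / 0.003502 mol photons = 0.0267.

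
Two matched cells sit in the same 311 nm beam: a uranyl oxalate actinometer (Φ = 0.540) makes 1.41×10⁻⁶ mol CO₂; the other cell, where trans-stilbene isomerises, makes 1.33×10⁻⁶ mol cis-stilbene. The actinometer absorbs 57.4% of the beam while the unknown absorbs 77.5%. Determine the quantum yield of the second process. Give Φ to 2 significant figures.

Photons absorbed by the actinometer: 1.41×10⁻⁶ / 0.540 = 2.611×10⁻⁶ mol.
Incident flux: 2.611×10⁻⁶ / 0.574 = 4.549×10⁻⁶ einstein.
Absorbed by unknown: 0.775 × 4.549×10⁻⁶ = 3.525×10⁻⁶ mol.
Φ(unknown) = 1.33×10⁻⁶ / 3.525×10⁻⁶ = 0.38.

Φ = 0.38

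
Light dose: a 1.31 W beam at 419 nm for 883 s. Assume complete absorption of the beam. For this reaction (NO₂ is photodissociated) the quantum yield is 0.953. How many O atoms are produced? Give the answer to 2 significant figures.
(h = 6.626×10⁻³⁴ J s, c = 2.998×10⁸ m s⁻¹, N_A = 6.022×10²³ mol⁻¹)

2.3×10²¹ atoms

Photon energy at 419 nm: hc/λ = (6.626×10⁻³⁴)(2.998×10⁸)/(419×10⁻⁹) = 4.741×10⁻¹⁹ J.
Energy delivered: (1.31 W)(883 s) = 1157 J.
Photons incident: 1157 / 4.741×10⁻¹⁹ = 2.440×10²¹, i.e. 2.440×10²¹/6.022×10²³ = 0.004052 mol.
Product: Φ × n_abs = 0.953 × 0.004052 = 0.003862 mol.
As a count: 0.003862 × 6.022×10²³ = 2.3×10²¹.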